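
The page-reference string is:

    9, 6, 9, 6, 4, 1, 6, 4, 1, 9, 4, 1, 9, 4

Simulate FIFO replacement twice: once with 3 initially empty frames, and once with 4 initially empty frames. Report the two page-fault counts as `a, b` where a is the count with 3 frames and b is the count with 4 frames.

5, 4

3 frames: F F . . F F . . . F . . . . → 5 faults.
4 frames: F F . . F F . . . . . . . . → 4 faults.
4 < 5: adding a frame reduced faults, as is typical.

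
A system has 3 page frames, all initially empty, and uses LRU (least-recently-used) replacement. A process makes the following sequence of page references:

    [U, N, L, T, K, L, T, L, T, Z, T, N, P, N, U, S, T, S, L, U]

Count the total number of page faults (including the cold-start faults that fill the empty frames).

13

U -> fault, frames [U]
N -> fault, frames [U, N]
L -> fault, frames [U, N, L]
T -> fault, evict U, frames [N, L, T]
K -> fault, evict N, frames [L, T, K]
L -> hit
T -> hit
L -> hit
T -> hit
Z -> fault, evict K, frames [L, T, Z]
T -> hit
N -> fault, evict L, frames [Z, T, N]
P -> fault, evict Z, frames [T, N, P]
N -> hit
U -> fault, evict T, frames [P, N, U]
S -> fault, evict P, frames [N, U, S]
T -> fault, evict N, frames [U, S, T]
S -> hit
L -> fault, evict U, frames [T, S, L]
U -> fault, evict T, frames [S, L, U]
Page faults: 13.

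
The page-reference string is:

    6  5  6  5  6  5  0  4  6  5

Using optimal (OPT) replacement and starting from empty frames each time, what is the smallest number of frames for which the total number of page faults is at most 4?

3

f=1: 10 faults
f=2: 5 faults
f=3: 4 faults
f=4: 4 faults
Smallest f with faults ≤ 4 is 3.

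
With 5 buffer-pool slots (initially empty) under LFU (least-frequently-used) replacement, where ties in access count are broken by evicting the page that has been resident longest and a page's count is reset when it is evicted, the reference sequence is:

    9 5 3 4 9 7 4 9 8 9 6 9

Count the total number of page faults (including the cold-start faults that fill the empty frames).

9 → fault, frames [9]
5 → fault, frames [9, 5]
3 → fault, frames [9, 5, 3]
4 → fault, frames [9, 5, 3, 4]
9 → hit
7 → fault, frames [9, 5, 3, 4, 7]
4 → hit
9 → hit
8 → fault, evict 5, frames [9, 3, 4, 7, 8]
9 → hit
6 → fault, evict 3, frames [9, 4, 7, 8, 6]
9 → hit
Page faults: 7.

7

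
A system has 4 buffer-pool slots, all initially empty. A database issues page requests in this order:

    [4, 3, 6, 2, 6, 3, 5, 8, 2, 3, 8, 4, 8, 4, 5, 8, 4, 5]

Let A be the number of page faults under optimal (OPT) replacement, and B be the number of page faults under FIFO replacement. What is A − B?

Under OPT: F F F F . . F F . . . . . . F . . . → 7 faults.
Under FIFO: F F F F . . F F . F . F . . . . . . → 8 faults.
A − B = 7 − 8 = -1.

-1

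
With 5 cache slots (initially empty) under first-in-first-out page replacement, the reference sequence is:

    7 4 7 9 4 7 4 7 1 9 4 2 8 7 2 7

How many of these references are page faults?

7

7 -> fault, frames (7)
4 -> fault, frames (7 4)
7 -> hit
9 -> fault, frames (7 4 9)
4 -> hit
7 -> hit
4 -> hit
7 -> hit
1 -> fault, frames (7 4 9 1)
9 -> hit
4 -> hit
2 -> fault, frames (7 4 9 1 2)
8 -> fault, evict 7, frames (4 9 1 2 8)
7 -> fault, evict 4, frames (9 1 2 8 7)
2 -> hit
7 -> hit
Page faults: 7.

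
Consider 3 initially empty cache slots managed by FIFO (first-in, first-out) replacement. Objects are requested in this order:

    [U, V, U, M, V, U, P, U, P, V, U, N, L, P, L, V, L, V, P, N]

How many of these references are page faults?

11

U → fault, frames {U}
V → fault, frames {U,V}
U → hit
M → fault, frames {U,V,M}
V → hit
U → hit
P → fault, evict U, frames {V,M,P}
U → fault, evict V, frames {M,P,U}
P → hit
V → fault, evict M, frames {P,U,V}
U → hit
N → fault, evict P, frames {U,V,N}
L → fault, evict U, frames {V,N,L}
P → fault, evict V, frames {N,L,P}
L → hit
V → fault, evict N, frames {L,P,V}
L → hit
V → hit
P → hit
N → fault, evict L, frames {P,V,N}
Page faults: 11.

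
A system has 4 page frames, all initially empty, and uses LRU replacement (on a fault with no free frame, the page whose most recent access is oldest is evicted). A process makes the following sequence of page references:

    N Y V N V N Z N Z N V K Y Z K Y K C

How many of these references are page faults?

N -> miss, frames (N)
Y -> miss, frames (N Y)
V -> miss, frames (N Y V)
N -> hit
V -> hit
N -> hit
Z -> miss, frames (Y V N Z)
N -> hit
Z -> hit
N -> hit
V -> hit
K -> miss, evict Y, frames (Z N V K)
Y -> miss, evict Z, frames (N V K Y)
Z -> miss, evict N, frames (V K Y Z)
K -> hit
Y -> hit
K -> hit
C -> miss, evict V, frames (Z Y K C)
Page faults: 8.

8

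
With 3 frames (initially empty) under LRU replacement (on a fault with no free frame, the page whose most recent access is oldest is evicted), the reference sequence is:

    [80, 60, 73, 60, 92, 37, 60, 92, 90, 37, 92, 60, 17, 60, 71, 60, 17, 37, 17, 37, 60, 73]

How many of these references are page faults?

80: miss, frames {80}
60: miss, frames {80,60}
73: miss, frames {80,60,73}
60: hit
92: miss, evict 80, frames {73,60,92}
37: miss, evict 73, frames {60,92,37}
60: hit
92: hit
90: miss, evict 37, frames {60,92,90}
37: miss, evict 60, frames {92,90,37}
92: hit
60: miss, evict 90, frames {37,92,60}
17: miss, evict 37, frames {92,60,17}
60: hit
71: miss, evict 92, frames {17,60,71}
60: hit
17: hit
37: miss, evict 71, frames {60,17,37}
17: hit
37: hit
60: hit
73: miss, evict 17, frames {37,60,73}
Page faults: 12.

12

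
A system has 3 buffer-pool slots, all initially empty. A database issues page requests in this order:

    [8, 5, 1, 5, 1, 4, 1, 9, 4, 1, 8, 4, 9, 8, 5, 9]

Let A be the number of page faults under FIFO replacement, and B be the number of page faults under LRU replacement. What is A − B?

-1

Under FIFO: F F F . . F . F . . F . . . F . → 7 faults.
Under LRU: F F F . . F . F . . F . F . F . → 8 faults.
A − B = 7 − 8 = -1.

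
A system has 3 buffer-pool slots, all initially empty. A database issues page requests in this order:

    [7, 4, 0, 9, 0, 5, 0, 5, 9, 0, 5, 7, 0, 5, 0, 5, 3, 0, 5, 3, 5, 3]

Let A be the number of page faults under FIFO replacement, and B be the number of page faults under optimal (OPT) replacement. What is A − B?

Under FIFO: F F F F . F . . . . . F F . . . F . F . . . → 9 faults.
Under OPT: F F F F . F . . . . . F . . . . F . . . . . → 7 faults.
A − B = 9 − 7 = 2.

2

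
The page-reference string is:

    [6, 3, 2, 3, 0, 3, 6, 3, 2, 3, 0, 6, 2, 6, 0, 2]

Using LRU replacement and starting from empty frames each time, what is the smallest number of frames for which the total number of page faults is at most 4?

4

f=1: 16 faults
f=2: 11 faults
f=3: 9 faults
f=4: 4 faults
Smallest f with faults ≤ 4 is 4.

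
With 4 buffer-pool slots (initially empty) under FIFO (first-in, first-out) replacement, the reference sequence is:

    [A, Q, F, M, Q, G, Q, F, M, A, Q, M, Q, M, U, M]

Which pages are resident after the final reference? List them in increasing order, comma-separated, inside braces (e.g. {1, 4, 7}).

A -> miss, frames [A]
Q -> miss, frames [A, Q]
F -> miss, frames [A, Q, F]
M -> miss, frames [A, Q, F, M]
Q -> hit
G -> miss, evict A, frames [Q, F, M, G]
Q -> hit
F -> hit
M -> hit
A -> miss, evict Q, frames [F, M, G, A]
Q -> miss, evict F, frames [M, G, A, Q]
M -> hit
Q -> hit
M -> hit
U -> miss, evict M, frames [G, A, Q, U]
M -> miss, evict G, frames [A, Q, U, M]

{A, M, Q, U}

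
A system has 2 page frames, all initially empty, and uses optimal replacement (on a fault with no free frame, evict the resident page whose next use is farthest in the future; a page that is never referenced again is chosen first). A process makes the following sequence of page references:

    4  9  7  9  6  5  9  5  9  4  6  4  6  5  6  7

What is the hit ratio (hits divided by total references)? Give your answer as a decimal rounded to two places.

0.44

4: fault, frames {4}
9: fault, frames {4,9}
7: fault, evict 4, frames {9,7}
9: hit
6: fault, evict 7, frames {9,6}
5: fault, evict 6, frames {9,5}
9: hit
5: hit
9: hit
4: fault, evict 9, frames {5,4}
6: fault, evict 5, frames {4,6}
4: hit
6: hit
5: fault, evict 4, frames {6,5}
6: hit
7: fault, evict 5, frames {6,7}
Hits: 7 of 16 references → 7/16 = 0.4375.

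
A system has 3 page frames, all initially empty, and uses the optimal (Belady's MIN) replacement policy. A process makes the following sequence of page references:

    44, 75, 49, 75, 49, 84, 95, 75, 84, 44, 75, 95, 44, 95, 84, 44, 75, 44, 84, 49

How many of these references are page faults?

8

44 → fault, frames (44)
75 → fault, frames (44 75)
49 → fault, frames (44 75 49)
75 → hit
49 → hit
84 → fault, evict 49, frames (44 75 84)
95 → fault, evict 44, frames (75 84 95)
75 → hit
84 → hit
44 → fault, evict 84, frames (75 95 44)
75 → hit
95 → hit
44 → hit
95 → hit
84 → fault, evict 95, frames (75 44 84)
44 → hit
75 → hit
44 → hit
84 → hit
49 → fault, evict 84, frames (75 44 49)
Page faults: 8.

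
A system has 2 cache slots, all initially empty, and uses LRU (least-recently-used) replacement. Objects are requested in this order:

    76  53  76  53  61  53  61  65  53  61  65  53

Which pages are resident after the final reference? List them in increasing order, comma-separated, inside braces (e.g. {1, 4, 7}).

{53, 65}

76 → miss, frames (76)
53 → miss, frames (76 53)
76 → hit
53 → hit
61 → miss, evict 76, frames (53 61)
53 → hit
61 → hit
65 → miss, evict 53, frames (61 65)
53 → miss, evict 61, frames (65 53)
61 → miss, evict 65, frames (53 61)
65 → miss, evict 53, frames (61 65)
53 → miss, evict 61, frames (65 53)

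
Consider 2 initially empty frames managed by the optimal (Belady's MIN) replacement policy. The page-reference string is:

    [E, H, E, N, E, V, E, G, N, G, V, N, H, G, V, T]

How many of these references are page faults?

10

E → miss, frames {E}
H → miss, frames {E,H}
E → hit
N → miss, evict H, frames {E,N}
E → hit
V → miss, evict N, frames {E,V}
E → hit
G → miss, evict E, frames {V,G}
N → miss, evict V, frames {G,N}
G → hit
V → miss, evict G, frames {N,V}
N → hit
H → miss, evict N, frames {V,H}
G → miss, evict H, frames {V,G}
V → hit
T → miss, evict G, frames {V,T}
Page faults: 10.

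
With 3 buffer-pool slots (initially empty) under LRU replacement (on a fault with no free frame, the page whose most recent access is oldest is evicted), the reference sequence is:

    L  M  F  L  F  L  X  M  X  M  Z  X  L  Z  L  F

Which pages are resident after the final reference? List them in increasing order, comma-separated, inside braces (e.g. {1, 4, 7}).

L: fault, frames (L)
M: fault, frames (L M)
F: fault, frames (L M F)
L: hit
F: hit
L: hit
X: fault, evict M, frames (F L X)
M: fault, evict F, frames (L X M)
X: hit
M: hit
Z: fault, evict L, frames (X M Z)
X: hit
L: fault, evict M, frames (Z X L)
Z: hit
L: hit
F: fault, evict X, frames (Z L F)

{F, L, Z}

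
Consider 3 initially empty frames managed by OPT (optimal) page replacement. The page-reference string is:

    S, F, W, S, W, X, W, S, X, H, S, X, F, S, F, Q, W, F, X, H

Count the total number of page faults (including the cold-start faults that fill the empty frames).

9

S: miss, frames [S]
F: miss, frames [S, F]
W: miss, frames [S, F, W]
S: hit
W: hit
X: miss, evict F, frames [S, W, X]
W: hit
S: hit
X: hit
H: miss, evict W, frames [S, X, H]
S: hit
X: hit
F: miss, evict H, frames [S, X, F]
S: hit
F: hit
Q: miss, evict S, frames [X, F, Q]
W: miss, evict Q, frames [X, F, W]
F: hit
X: hit
H: miss, evict W, frames [X, F, H]
Page faults: 9.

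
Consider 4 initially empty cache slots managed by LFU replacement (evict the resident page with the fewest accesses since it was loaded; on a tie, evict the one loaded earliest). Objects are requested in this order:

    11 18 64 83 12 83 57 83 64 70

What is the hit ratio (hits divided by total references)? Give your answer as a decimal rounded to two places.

0.30

11 → fault, frames (11)
18 → fault, frames (11 18)
64 → fault, frames (11 18 64)
83 → fault, frames (11 18 64 83)
12 → fault, evict 11, frames (18 64 83 12)
83 → hit
57 → fault, evict 18, frames (64 83 12 57)
83 → hit
64 → hit
70 → fault, evict 12, frames (64 83 57 70)
Hits: 3 of 10 references → 3/10 = 0.3000.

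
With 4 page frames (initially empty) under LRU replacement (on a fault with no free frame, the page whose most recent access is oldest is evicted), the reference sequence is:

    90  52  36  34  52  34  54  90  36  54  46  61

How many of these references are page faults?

9

90: miss, frames {90}
52: miss, frames {90,52}
36: miss, frames {90,52,36}
34: miss, frames {90,52,36,34}
52: hit
34: hit
54: miss, evict 90, frames {36,52,34,54}
90: miss, evict 36, frames {52,34,54,90}
36: miss, evict 52, frames {34,54,90,36}
54: hit
46: miss, evict 34, frames {90,36,54,46}
61: miss, evict 90, frames {36,54,46,61}
Page faults: 9.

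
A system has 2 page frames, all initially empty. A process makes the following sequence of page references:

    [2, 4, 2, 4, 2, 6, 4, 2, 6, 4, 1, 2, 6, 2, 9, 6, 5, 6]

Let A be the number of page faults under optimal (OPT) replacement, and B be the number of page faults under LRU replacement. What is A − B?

Under OPT: F F . . . F . F . F F . F . F . F . → 9 faults.
Under LRU: F F . . . F F F F F F F F . F F F . → 13 faults.
A − B = 9 − 13 = -4.

-4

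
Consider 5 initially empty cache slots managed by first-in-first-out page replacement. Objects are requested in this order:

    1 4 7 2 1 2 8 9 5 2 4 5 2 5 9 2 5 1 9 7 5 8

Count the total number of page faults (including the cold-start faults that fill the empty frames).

1 → fault, frames (1)
4 → fault, frames (1 4)
7 → fault, frames (1 4 7)
2 → fault, frames (1 4 7 2)
1 → hit
2 → hit
8 → fault, frames (1 4 7 2 8)
9 → fault, evict 1, frames (4 7 2 8 9)
5 → fault, evict 4, frames (7 2 8 9 5)
2 → hit
4 → fault, evict 7, frames (2 8 9 5 4)
5 → hit
2 → hit
5 → hit
9 → hit
2 → hit
5 → hit
1 → fault, evict 2, frames (8 9 5 4 1)
9 → hit
7 → fault, evict 8, frames (9 5 4 1 7)
5 → hit
8 → fault, evict 9, frames (5 4 1 7 8)
Page faults: 11.

11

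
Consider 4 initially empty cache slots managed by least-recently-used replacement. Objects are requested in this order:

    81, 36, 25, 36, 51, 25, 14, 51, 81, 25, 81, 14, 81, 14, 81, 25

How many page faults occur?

6

81 -> fault, frames {81}
36 -> fault, frames {81,36}
25 -> fault, frames {81,36,25}
36 -> hit
51 -> fault, frames {81,25,36,51}
25 -> hit
14 -> fault, evict 81, frames {36,51,25,14}
51 -> hit
81 -> fault, evict 36, frames {25,14,51,81}
25 -> hit
81 -> hit
14 -> hit
81 -> hit
14 -> hit
81 -> hit
25 -> hit
Page faults: 6.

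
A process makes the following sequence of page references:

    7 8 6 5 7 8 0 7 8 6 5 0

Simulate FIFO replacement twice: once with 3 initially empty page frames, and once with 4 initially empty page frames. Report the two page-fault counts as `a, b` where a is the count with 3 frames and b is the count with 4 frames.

3 frames: F F F F F F F . . F F . → 9 faults.
4 frames: F F F F . . F F F F F F → 10 faults.
10 > 9: adding a frame increased faults — Belady's anomaly.

9, 10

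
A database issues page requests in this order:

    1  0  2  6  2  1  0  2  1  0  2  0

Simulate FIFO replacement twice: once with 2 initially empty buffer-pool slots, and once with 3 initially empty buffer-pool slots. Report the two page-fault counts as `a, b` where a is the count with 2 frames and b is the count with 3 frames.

10, 7

2 frames: F F F F . F F F F F F . → 10 faults.
3 frames: F F F F . F F F . . . . → 7 faults.
7 < 10: adding a frame reduced faults, as is typical.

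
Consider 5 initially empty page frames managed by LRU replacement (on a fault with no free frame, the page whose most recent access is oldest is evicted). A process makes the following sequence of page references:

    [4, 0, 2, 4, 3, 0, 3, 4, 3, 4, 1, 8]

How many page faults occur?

6

4: miss, frames [4]
0: miss, frames [4, 0]
2: miss, frames [4, 0, 2]
4: hit
3: miss, frames [0, 2, 4, 3]
0: hit
3: hit
4: hit
3: hit
4: hit
1: miss, frames [2, 0, 3, 4, 1]
8: miss, evict 2, frames [0, 3, 4, 1, 8]
Page faults: 6.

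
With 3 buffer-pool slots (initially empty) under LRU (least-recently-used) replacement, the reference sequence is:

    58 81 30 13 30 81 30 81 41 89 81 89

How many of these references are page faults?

58: miss, frames {58}
81: miss, frames {58,81}
30: miss, frames {58,81,30}
13: miss, evict 58, frames {81,30,13}
30: hit
81: hit
30: hit
81: hit
41: miss, evict 13, frames {30,81,41}
89: miss, evict 30, frames {81,41,89}
81: hit
89: hit
Page faults: 6.

6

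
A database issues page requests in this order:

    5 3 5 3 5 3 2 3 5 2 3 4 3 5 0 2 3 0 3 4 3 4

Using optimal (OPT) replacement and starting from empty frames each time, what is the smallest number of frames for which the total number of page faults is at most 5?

4

f=1: 22 faults
f=2: 11 faults
f=3: 7 faults
f=4: 5 faults
f=5: 5 faults
Smallest f with faults ≤ 5 is 4.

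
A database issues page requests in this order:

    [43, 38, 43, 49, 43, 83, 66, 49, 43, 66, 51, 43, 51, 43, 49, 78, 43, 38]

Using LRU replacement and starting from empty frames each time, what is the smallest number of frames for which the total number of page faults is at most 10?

f=1: 18 faults
f=2: 14 faults
f=3: 11 faults
f=4: 8 faults
f=5: 8 faults
f=6: 8 faults
f=7: 7 faults
Smallest f with faults ≤ 10 is 4.

4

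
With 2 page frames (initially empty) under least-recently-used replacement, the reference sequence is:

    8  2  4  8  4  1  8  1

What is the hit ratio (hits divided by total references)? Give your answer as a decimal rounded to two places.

8 -> fault, frames {8}
2 -> fault, frames {8,2}
4 -> fault, evict 8, frames {2,4}
8 -> fault, evict 2, frames {4,8}
4 -> hit
1 -> fault, evict 8, frames {4,1}
8 -> fault, evict 4, frames {1,8}
1 -> hit
Hits: 2 of 8 references → 2/8 = 0.2500.

0.25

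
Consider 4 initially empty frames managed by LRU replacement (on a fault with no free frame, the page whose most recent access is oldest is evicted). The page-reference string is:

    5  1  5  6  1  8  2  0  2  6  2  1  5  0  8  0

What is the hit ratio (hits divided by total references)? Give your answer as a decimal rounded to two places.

0.31

5: fault, frames (5)
1: fault, frames (5 1)
5: hit
6: fault, frames (1 5 6)
1: hit
8: fault, frames (5 6 1 8)
2: fault, evict 5, frames (6 1 8 2)
0: fault, evict 6, frames (1 8 2 0)
2: hit
6: fault, evict 1, frames (8 0 2 6)
2: hit
1: fault, evict 8, frames (0 6 2 1)
5: fault, evict 0, frames (6 2 1 5)
0: fault, evict 6, frames (2 1 5 0)
8: fault, evict 2, frames (1 5 0 8)
0: hit
Hits: 5 of 16 references → 5/16 = 0.3125.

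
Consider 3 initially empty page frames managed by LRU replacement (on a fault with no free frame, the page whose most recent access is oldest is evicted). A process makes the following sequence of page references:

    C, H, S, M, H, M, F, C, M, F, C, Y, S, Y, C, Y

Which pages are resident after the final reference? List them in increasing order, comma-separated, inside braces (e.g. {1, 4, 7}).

C -> fault, frames {C}
H -> fault, frames {C,H}
S -> fault, frames {C,H,S}
M -> fault, evict C, frames {H,S,M}
H -> hit
M -> hit
F -> fault, evict S, frames {H,M,F}
C -> fault, evict H, frames {M,F,C}
M -> hit
F -> hit
C -> hit
Y -> fault, evict M, frames {F,C,Y}
S -> fault, evict F, frames {C,Y,S}
Y -> hit
C -> hit
Y -> hit

{C, S, Y}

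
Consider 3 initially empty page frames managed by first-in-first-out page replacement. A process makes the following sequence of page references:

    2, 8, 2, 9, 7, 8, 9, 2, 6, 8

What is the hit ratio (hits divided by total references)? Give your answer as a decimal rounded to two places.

2 -> fault, frames {2}
8 -> fault, frames {2,8}
2 -> hit
9 -> fault, frames {2,8,9}
7 -> fault, evict 2, frames {8,9,7}
8 -> hit
9 -> hit
2 -> fault, evict 8, frames {9,7,2}
6 -> fault, evict 9, frames {7,2,6}
8 -> fault, evict 7, frames {2,6,8}
Hits: 3 of 10 references → 3/10 = 0.3000.

0.30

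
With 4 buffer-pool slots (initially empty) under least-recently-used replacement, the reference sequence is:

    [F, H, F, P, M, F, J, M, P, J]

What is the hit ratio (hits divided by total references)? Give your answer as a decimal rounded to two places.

0.50

F → miss, frames [F]
H → miss, frames [F, H]
F → hit
P → miss, frames [H, F, P]
M → miss, frames [H, F, P, M]
F → hit
J → miss, evict H, frames [P, M, F, J]
M → hit
P → hit
J → hit
Hits: 5 of 10 references → 5/10 = 0.5000.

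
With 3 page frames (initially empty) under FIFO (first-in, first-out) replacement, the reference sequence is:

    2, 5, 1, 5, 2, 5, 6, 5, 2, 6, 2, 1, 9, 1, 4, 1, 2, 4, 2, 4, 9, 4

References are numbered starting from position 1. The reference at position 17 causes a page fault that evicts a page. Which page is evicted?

pos 1: 2 -> miss, frames (2)
pos 2: 5 -> miss, frames (2 5)
pos 3: 1 -> miss, frames (2 5 1)
pos 4: 5 -> hit
pos 5: 2 -> hit
pos 6: 5 -> hit
pos 7: 6 -> miss, evict 2, frames (5 1 6)
pos 8: 5 -> hit
pos 9: 2 -> miss, evict 5, frames (1 6 2)
pos 10: 6 -> hit
pos 11: 2 -> hit
pos 12: 1 -> hit
pos 13: 9 -> miss, evict 1, frames (6 2 9)
pos 14: 1 -> miss, evict 6, frames (2 9 1)
pos 15: 4 -> miss, evict 2, frames (9 1 4)
pos 16: 1 -> hit
pos 17: 2 -> miss, evict 9, frames (1 4 2)
At position 17, page 9 is evicted.

9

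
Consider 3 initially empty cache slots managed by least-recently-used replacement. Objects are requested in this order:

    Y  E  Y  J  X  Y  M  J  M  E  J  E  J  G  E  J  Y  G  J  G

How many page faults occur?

Y: fault, frames (Y)
E: fault, frames (Y E)
Y: hit
J: fault, frames (E Y J)
X: fault, evict E, frames (Y J X)
Y: hit
M: fault, evict J, frames (X Y M)
J: fault, evict X, frames (Y M J)
M: hit
E: fault, evict Y, frames (J M E)
J: hit
E: hit
J: hit
G: fault, evict M, frames (E J G)
E: hit
J: hit
Y: fault, evict G, frames (E J Y)
G: fault, evict E, frames (J Y G)
J: hit
G: hit
Page faults: 10.

10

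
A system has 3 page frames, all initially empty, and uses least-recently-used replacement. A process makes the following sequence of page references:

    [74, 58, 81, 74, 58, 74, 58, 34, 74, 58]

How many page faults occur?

74 → miss, frames [74]
58 → miss, frames [74, 58]
81 → miss, frames [74, 58, 81]
74 → hit
58 → hit
74 → hit
58 → hit
34 → miss, evict 81, frames [74, 58, 34]
74 → hit
58 → hit
Page faults: 4.

4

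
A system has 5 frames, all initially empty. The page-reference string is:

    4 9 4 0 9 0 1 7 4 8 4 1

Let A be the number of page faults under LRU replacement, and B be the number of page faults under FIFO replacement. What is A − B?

-1

Under LRU: F F . F . . F F . F . . → 6 faults.
Under FIFO: F F . F . . F F . F F . → 7 faults.
A − B = 6 − 7 = -1.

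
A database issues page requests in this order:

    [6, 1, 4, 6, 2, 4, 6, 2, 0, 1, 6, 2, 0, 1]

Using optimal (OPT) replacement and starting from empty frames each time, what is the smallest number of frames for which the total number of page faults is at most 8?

3

f=1: 14 faults
f=2: 9 faults
f=3: 7 faults
f=4: 5 faults
f=5: 5 faults
Smallest f with faults ≤ 8 is 3.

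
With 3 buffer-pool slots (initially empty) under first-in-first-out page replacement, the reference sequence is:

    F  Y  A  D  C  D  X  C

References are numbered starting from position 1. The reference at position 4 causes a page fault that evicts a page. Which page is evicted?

F

pos 1: F → fault, frames [F]
pos 2: Y → fault, frames [F, Y]
pos 3: A → fault, frames [F, Y, A]
pos 4: D → fault, evict F, frames [Y, A, D]
At position 4, page F is evicted.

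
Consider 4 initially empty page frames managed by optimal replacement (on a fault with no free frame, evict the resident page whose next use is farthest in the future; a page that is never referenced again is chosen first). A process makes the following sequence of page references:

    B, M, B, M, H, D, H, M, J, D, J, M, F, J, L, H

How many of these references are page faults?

7

B -> fault, frames {B}
M -> fault, frames {B,M}
B -> hit
M -> hit
H -> fault, frames {B,M,H}
D -> fault, frames {B,M,H,D}
H -> hit
M -> hit
J -> fault, evict B, frames {M,H,D,J}
D -> hit
J -> hit
M -> hit
F -> fault, evict D, frames {M,H,J,F}
J -> hit
L -> fault, evict F, frames {M,H,J,L}
H -> hit
Page faults: 7.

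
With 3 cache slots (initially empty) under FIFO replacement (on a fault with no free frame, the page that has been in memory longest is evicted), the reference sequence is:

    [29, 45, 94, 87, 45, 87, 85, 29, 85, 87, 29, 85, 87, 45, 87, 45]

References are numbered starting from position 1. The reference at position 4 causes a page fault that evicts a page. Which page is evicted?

29

pos 1: 29 → miss, frames [29]
pos 2: 45 → miss, frames [29, 45]
pos 3: 94 → miss, frames [29, 45, 94]
pos 4: 87 → miss, evict 29, frames [45, 94, 87]
At position 4, page 29 is evicted.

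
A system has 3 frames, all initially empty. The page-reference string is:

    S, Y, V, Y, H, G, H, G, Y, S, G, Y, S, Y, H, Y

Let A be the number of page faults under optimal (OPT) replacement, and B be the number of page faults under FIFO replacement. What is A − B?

Under OPT: F F F . F F . . . F . . . . F . → 7 faults.
Under FIFO: F F F . F F . . F F . . . . F . → 8 faults.
A − B = 7 − 8 = -1.

-1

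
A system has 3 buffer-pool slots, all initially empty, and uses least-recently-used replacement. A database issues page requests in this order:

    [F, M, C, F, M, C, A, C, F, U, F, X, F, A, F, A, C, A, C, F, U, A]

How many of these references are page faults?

11

F: fault, frames [F]
M: fault, frames [F, M]
C: fault, frames [F, M, C]
F: hit
M: hit
C: hit
A: fault, evict F, frames [M, C, A]
C: hit
F: fault, evict M, frames [A, C, F]
U: fault, evict A, frames [C, F, U]
F: hit
X: fault, evict C, frames [U, F, X]
F: hit
A: fault, evict U, frames [X, F, A]
F: hit
A: hit
C: fault, evict X, frames [F, A, C]
A: hit
C: hit
F: hit
U: fault, evict A, frames [C, F, U]
A: fault, evict C, frames [F, U, A]
Page faults: 11.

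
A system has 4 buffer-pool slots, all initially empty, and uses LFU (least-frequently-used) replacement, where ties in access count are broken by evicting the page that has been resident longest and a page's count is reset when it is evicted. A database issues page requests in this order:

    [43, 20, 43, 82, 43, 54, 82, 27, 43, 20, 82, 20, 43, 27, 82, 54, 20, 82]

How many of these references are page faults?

43 -> miss, frames {43}
20 -> miss, frames {43,20}
43 -> hit
82 -> miss, frames {43,20,82}
43 -> hit
54 -> miss, frames {43,20,82,54}
82 -> hit
27 -> miss, evict 20, frames {43,82,54,27}
43 -> hit
20 -> miss, evict 54, frames {43,82,27,20}
82 -> hit
20 -> hit
43 -> hit
27 -> hit
82 -> hit
54 -> miss, evict 27, frames {43,82,20,54}
20 -> hit
82 -> hit
Page faults: 7.

7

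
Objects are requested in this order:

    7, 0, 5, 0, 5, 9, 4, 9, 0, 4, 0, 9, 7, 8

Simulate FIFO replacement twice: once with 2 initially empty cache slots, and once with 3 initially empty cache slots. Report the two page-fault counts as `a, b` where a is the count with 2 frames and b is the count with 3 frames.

9, 8

2 frames: F F F . . F F . F . . F F F → 9 faults.
3 frames: F F F . . F F . F . . . F F → 8 faults.
8 < 9: adding a frame reduced faults, as is typical.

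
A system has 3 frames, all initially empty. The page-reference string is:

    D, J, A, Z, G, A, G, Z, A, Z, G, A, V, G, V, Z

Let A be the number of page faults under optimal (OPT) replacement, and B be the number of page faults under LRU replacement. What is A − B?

-1

Under OPT: F F F F F . . . . . . . F . . . → 6 faults.
Under LRU: F F F F F . . . . . . . F . . F → 7 faults.
A − B = 6 − 7 = -1.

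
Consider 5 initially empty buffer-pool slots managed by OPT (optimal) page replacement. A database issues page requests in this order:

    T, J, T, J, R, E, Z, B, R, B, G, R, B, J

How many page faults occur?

7

T → miss, frames (T)
J → miss, frames (T J)
T → hit
J → hit
R → miss, frames (T J R)
E → miss, frames (T J R E)
Z → miss, frames (T J R E Z)
B → miss, evict Z, frames (T J R E B)
R → hit
B → hit
G → miss, evict E, frames (T J R B G)
R → hit
B → hit
J → hit
Page faults: 7.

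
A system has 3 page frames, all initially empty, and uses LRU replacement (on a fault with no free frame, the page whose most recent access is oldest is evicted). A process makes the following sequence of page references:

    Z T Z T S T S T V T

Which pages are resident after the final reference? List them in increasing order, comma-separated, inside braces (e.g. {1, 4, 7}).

Z → miss, frames {Z}
T → miss, frames {Z,T}
Z → hit
T → hit
S → miss, frames {Z,T,S}
T → hit
S → hit
T → hit
V → miss, evict Z, frames {S,T,V}
T → hit

{S, T, V}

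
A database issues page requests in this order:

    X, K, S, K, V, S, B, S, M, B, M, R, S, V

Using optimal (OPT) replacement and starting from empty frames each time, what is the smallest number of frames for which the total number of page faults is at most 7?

f=1: 14 faults
f=2: 9 faults
f=3: 8 faults
f=4: 7 faults
f=5: 7 faults
f=6: 7 faults
f=7: 7 faults
Smallest f with faults ≤ 7 is 4.

4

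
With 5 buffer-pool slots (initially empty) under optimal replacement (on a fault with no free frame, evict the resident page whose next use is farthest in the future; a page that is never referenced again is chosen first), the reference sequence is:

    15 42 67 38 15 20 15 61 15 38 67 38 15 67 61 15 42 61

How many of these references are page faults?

15 → miss, frames {15}
42 → miss, frames {15,42}
67 → miss, frames {15,42,67}
38 → miss, frames {15,42,67,38}
15 → hit
20 → miss, frames {15,42,67,38,20}
15 → hit
61 → miss, evict 20, frames {15,42,67,38,61}
15 → hit
38 → hit
67 → hit
38 → hit
15 → hit
67 → hit
61 → hit
15 → hit
42 → hit
61 → hit
Page faults: 6.

6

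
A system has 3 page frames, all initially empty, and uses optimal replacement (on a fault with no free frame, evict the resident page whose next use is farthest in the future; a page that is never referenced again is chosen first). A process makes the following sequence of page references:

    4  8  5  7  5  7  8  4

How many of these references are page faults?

4: fault, frames [4]
8: fault, frames [4, 8]
5: fault, frames [4, 8, 5]
7: fault, evict 4, frames [8, 5, 7]
5: hit
7: hit
8: hit
4: fault, evict 7, frames [8, 5, 4]
Page faults: 5.

5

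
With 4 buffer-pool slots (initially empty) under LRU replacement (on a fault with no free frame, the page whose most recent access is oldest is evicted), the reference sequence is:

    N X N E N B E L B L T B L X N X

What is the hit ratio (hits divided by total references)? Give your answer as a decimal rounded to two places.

0.50

N: fault, frames {N}
X: fault, frames {N,X}
N: hit
E: fault, frames {X,N,E}
N: hit
B: fault, frames {X,E,N,B}
E: hit
L: fault, evict X, frames {N,B,E,L}
B: hit
L: hit
T: fault, evict N, frames {E,B,L,T}
B: hit
L: hit
X: fault, evict E, frames {T,B,L,X}
N: fault, evict T, frames {B,L,X,N}
X: hit
Hits: 8 of 16 references → 8/16 = 0.5000.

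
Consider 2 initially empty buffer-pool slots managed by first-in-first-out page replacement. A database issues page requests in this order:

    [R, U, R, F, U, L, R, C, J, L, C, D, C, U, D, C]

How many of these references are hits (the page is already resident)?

4

R -> fault, frames (R)
U -> fault, frames (R U)
R -> hit
F -> fault, evict R, frames (U F)
U -> hit
L -> fault, evict U, frames (F L)
R -> fault, evict F, frames (L R)
C -> fault, evict L, frames (R C)
J -> fault, evict R, frames (C J)
L -> fault, evict C, frames (J L)
C -> fault, evict J, frames (L C)
D -> fault, evict L, frames (C D)
C -> hit
U -> fault, evict C, frames (D U)
D -> hit
C -> fault, evict D, frames (U C)
Hits: 4.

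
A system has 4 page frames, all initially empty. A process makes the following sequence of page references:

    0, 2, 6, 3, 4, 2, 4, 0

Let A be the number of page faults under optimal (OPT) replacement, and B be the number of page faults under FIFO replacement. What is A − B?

-1

Under OPT: F F F F F . . . → 5 faults.
Under FIFO: F F F F F . . F → 6 faults.
A − B = 5 − 6 = -1.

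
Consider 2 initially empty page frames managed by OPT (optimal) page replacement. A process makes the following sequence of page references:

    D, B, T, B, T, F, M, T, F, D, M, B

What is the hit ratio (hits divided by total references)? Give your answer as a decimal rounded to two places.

0.33

D → miss, frames (D)
B → miss, frames (D B)
T → miss, evict D, frames (B T)
B → hit
T → hit
F → miss, evict B, frames (T F)
M → miss, evict F, frames (T M)
T → hit
F → miss, evict T, frames (M F)
D → miss, evict F, frames (M D)
M → hit
B → miss, evict D, frames (M B)
Hits: 4 of 12 references → 4/12 = 0.3333.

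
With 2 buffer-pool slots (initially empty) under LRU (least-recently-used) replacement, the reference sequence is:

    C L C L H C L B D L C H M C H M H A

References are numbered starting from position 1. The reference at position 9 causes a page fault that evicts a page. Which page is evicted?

L

pos 1: C: fault, frames {C}
pos 2: L: fault, frames {C,L}
pos 3: C: hit
pos 4: L: hit
pos 5: H: fault, evict C, frames {L,H}
pos 6: C: fault, evict L, frames {H,C}
pos 7: L: fault, evict H, frames {C,L}
pos 8: B: fault, evict C, frames {L,B}
pos 9: D: fault, evict L, frames {B,D}
At position 9, page L is evicted.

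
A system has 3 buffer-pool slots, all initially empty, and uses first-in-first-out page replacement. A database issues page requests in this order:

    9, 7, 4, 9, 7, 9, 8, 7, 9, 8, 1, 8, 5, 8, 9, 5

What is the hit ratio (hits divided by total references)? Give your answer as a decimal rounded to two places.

9 -> fault, frames (9)
7 -> fault, frames (9 7)
4 -> fault, frames (9 7 4)
9 -> hit
7 -> hit
9 -> hit
8 -> fault, evict 9, frames (7 4 8)
7 -> hit
9 -> fault, evict 7, frames (4 8 9)
8 -> hit
1 -> fault, evict 4, frames (8 9 1)
8 -> hit
5 -> fault, evict 8, frames (9 1 5)
8 -> fault, evict 9, frames (1 5 8)
9 -> fault, evict 1, frames (5 8 9)
5 -> hit
Hits: 7 of 16 references → 7/16 = 0.4375.

0.44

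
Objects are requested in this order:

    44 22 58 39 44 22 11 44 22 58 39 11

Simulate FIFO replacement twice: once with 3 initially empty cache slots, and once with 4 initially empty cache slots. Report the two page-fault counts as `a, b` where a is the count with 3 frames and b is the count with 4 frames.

3 frames: F F F F F F F . . F F . → 9 faults.
4 frames: F F F F . . F F F F F F → 10 faults.
10 > 9: adding a frame increased faults — Belady's anomaly.

9, 10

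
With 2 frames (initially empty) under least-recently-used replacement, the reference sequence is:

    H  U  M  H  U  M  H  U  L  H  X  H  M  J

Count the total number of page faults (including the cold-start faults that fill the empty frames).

H: fault, frames {H}
U: fault, frames {H,U}
M: fault, evict H, frames {U,M}
H: fault, evict U, frames {M,H}
U: fault, evict M, frames {H,U}
M: fault, evict H, frames {U,M}
H: fault, evict U, frames {M,H}
U: fault, evict M, frames {H,U}
L: fault, evict H, frames {U,L}
H: fault, evict U, frames {L,H}
X: fault, evict L, frames {H,X}
H: hit
M: fault, evict X, frames {H,M}
J: fault, evict H, frames {M,J}
Page faults: 13.

13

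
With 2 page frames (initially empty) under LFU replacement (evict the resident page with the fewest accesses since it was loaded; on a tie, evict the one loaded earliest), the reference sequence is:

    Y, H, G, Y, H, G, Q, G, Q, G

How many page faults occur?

Y: fault, frames [Y]
H: fault, frames [Y, H]
G: fault, evict Y, frames [H, G]
Y: fault, evict H, frames [G, Y]
H: fault, evict G, frames [Y, H]
G: fault, evict Y, frames [H, G]
Q: fault, evict H, frames [G, Q]
G: hit
Q: hit
G: hit
Page faults: 7.

7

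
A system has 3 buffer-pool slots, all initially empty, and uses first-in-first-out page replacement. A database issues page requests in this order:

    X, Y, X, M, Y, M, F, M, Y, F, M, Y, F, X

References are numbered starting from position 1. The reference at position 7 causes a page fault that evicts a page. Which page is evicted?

pos 1: X → fault, frames (X)
pos 2: Y → fault, frames (X Y)
pos 3: X → hit
pos 4: M → fault, frames (X Y M)
pos 5: Y → hit
pos 6: M → hit
pos 7: F → fault, evict X, frames (Y M F)
At position 7, page X is evicted.

X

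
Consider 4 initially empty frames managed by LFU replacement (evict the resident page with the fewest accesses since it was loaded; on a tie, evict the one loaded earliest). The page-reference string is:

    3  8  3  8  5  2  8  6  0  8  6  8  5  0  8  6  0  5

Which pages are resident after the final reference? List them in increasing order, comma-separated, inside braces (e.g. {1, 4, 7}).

{0, 5, 6, 8}

3 -> fault, frames [3]
8 -> fault, frames [3, 8]
3 -> hit
8 -> hit
5 -> fault, frames [3, 8, 5]
2 -> fault, frames [3, 8, 5, 2]
8 -> hit
6 -> fault, evict 5, frames [3, 8, 2, 6]
0 -> fault, evict 2, frames [3, 8, 6, 0]
8 -> hit
6 -> hit
8 -> hit
5 -> fault, evict 0, frames [3, 8, 6, 5]
0 -> fault, evict 5, frames [3, 8, 6, 0]
8 -> hit
6 -> hit
0 -> hit
5 -> fault, evict 3, frames [8, 6, 0, 5]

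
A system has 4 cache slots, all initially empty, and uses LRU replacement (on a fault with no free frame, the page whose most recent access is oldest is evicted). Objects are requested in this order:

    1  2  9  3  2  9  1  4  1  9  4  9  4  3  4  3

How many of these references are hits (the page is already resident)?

10

1: fault, frames {1}
2: fault, frames {1,2}
9: fault, frames {1,2,9}
3: fault, frames {1,2,9,3}
2: hit
9: hit
1: hit
4: fault, evict 3, frames {2,9,1,4}
1: hit
9: hit
4: hit
9: hit
4: hit
3: fault, evict 2, frames {1,9,4,3}
4: hit
3: hit
Hits: 10.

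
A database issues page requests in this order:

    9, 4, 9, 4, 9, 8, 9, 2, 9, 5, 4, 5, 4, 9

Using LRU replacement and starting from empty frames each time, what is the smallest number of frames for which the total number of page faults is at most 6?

3

f=1: 14 faults
f=2: 7 faults
f=3: 6 faults
f=4: 6 faults
f=5: 5 faults
Smallest f with faults ≤ 6 is 3.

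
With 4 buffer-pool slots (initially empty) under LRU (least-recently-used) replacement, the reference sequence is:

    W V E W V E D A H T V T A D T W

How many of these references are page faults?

W: miss, frames [W]
V: miss, frames [W, V]
E: miss, frames [W, V, E]
W: hit
V: hit
E: hit
D: miss, frames [W, V, E, D]
A: miss, evict W, frames [V, E, D, A]
H: miss, evict V, frames [E, D, A, H]
T: miss, evict E, frames [D, A, H, T]
V: miss, evict D, frames [A, H, T, V]
T: hit
A: hit
D: miss, evict H, frames [V, T, A, D]
T: hit
W: miss, evict V, frames [A, D, T, W]
Page faults: 10.

10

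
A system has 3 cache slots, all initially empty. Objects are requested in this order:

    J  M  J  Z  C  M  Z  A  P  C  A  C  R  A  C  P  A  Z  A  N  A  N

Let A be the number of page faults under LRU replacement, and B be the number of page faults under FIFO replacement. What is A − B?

1

Under LRU: F F . F F F . F F F . . F . . F . F . F . . → 12 faults.
Under FIFO: F F . F F . . F F . . . F . F . F F . F . . → 11 faults.
A − B = 12 − 11 = 1.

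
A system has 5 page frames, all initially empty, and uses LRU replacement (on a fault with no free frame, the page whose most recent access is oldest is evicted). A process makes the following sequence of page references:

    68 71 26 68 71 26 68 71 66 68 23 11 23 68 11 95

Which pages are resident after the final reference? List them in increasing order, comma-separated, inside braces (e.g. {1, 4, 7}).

{11, 23, 66, 68, 95}

68 → fault, frames [68]
71 → fault, frames [68, 71]
26 → fault, frames [68, 71, 26]
68 → hit
71 → hit
26 → hit
68 → hit
71 → hit
66 → fault, frames [26, 68, 71, 66]
68 → hit
23 → fault, frames [26, 71, 66, 68, 23]
11 → fault, evict 26, frames [71, 66, 68, 23, 11]
23 → hit
68 → hit
11 → hit
95 → fault, evict 71, frames [66, 23, 68, 11, 95]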